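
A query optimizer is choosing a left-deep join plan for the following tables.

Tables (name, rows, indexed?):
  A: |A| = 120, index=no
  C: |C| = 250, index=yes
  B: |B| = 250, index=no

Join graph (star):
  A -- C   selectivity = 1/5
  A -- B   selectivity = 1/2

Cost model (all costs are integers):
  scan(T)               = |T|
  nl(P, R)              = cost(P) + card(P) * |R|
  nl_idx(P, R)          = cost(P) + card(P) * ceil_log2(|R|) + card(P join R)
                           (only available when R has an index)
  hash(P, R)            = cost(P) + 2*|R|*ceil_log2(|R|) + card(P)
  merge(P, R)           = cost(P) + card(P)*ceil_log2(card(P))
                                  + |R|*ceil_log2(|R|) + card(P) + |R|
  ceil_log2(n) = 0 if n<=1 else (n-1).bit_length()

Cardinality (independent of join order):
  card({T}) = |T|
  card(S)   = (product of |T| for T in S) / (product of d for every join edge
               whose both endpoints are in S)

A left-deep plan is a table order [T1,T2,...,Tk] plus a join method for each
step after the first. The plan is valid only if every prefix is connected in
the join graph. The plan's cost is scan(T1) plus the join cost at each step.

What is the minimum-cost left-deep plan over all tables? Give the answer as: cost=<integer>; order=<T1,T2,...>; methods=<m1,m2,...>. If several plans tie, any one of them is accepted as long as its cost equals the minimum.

cost=12180; order=C,A,B; methods=hash,hash

Selinger DP (subsets sized 1..n):
  {A}: scan cost=120, card=120
  {C}: scan cost=250, card=250
  {B}: scan cost=250, card=250
  {AC}: card=6000; try (A,hash)→2180, (C,merge)→3330, (A,merge)→3460, (C,hash)→4240, (C,nl_idx)→7080, (C,nl)→30120 …(+1); best=2180 via (A,hash)
  {AB}: card=15000; try (A,hash)→2180, (B,merge)→3330, (A,merge)→3460, (B,hash)→4240, (B,nl)→30120, (A,nl)→30250; best=2180 via (A,hash)
  {ABC}: card=750000; try (B,hash)→12180, (C,hash)→21180, (B,merge)→88430, (C,merge)→229430, (C,nl_idx)→872180, (B,nl)→1502180 …(+1); best=12180 via (B,hash)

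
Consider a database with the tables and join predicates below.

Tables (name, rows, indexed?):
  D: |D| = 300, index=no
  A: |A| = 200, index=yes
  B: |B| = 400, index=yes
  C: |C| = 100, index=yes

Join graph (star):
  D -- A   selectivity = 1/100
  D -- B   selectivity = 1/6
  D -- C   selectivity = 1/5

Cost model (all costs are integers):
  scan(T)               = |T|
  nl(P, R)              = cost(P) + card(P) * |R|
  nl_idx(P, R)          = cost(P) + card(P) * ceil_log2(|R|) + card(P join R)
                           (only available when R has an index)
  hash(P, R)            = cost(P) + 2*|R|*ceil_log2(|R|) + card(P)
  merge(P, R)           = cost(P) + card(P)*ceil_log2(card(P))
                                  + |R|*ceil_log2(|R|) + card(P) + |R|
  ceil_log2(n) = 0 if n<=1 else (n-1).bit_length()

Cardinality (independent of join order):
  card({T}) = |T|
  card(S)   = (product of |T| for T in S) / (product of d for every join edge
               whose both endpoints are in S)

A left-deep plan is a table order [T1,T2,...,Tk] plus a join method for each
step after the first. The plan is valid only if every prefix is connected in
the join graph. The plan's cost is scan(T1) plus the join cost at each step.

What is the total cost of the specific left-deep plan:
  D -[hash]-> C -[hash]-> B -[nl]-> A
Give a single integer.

80015200

step 1: scan D: cost=300, card=300
step 2: join C via hash
    card(P join C) = 300*100/(5) = 6000
    cost = 300 + 2*100*7 + 300 = 2000
step 3: join B via hash
    card(P join B) = 6000*400/(6) = 400000
    cost = 2000 + 2*400*9 + 6000 = 15200
step 4: join A via nl
    card(P join A) = 400000*200/(100) = 800000
    cost = 15200 + 400000*200 = 80015200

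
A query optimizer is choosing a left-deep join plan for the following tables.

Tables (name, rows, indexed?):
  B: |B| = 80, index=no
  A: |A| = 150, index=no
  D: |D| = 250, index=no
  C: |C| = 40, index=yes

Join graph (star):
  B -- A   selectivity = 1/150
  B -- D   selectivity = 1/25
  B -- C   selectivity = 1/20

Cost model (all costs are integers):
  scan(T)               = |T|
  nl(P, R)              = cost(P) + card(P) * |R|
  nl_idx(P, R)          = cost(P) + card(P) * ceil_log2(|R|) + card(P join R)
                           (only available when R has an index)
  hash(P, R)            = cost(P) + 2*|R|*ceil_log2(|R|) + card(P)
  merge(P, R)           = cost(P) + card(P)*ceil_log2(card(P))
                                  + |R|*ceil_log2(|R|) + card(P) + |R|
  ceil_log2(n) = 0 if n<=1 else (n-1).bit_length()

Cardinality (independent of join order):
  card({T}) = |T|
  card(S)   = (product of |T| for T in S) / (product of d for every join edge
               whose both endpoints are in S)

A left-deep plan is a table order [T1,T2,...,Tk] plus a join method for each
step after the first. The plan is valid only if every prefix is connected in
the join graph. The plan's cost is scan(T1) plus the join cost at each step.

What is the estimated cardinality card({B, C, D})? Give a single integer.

Tables in S: B(80), C(40), D(250)
Edges inside S: B-D(d=25), B-C(d=20)
numerator = 80 * 40 * 250 = 800000
denominator = 25 * 20 = 500
card(S) = 800000 / 500 = 1600

1600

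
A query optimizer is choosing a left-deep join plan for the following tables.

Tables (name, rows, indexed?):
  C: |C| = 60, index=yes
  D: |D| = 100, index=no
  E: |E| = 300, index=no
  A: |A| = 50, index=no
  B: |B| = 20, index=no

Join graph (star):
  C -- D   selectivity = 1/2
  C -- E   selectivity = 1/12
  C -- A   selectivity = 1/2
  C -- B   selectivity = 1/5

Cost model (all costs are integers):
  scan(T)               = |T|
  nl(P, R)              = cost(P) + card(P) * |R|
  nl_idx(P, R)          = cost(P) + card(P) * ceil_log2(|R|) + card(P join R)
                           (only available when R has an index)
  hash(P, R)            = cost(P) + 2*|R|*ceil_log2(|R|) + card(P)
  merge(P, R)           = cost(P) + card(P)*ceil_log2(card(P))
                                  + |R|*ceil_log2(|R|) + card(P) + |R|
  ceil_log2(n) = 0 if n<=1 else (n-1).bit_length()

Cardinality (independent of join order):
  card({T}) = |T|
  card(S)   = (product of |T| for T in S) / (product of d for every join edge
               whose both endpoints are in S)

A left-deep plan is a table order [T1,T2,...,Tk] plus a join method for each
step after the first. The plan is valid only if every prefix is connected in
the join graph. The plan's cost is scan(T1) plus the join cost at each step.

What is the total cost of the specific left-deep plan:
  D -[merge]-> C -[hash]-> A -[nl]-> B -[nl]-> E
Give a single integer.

step 1: scan D: cost=100, card=100
step 2: join C via merge
    card(P join C) = 100*60/(2) = 3000
    cost = 100 + 100*7 + 60*6 + 100 + 60 = 1320
step 3: join A via hash
    card(P join A) = 3000*50/(2) = 75000
    cost = 1320 + 2*50*6 + 3000 = 4920
step 4: join B via nl
    card(P join B) = 75000*20/(5) = 300000
    cost = 4920 + 75000*20 = 1504920
step 5: join E via nl
    card(P join E) = 300000*300/(12) = 7500000
    cost = 1504920 + 300000*300 = 91504920

91504920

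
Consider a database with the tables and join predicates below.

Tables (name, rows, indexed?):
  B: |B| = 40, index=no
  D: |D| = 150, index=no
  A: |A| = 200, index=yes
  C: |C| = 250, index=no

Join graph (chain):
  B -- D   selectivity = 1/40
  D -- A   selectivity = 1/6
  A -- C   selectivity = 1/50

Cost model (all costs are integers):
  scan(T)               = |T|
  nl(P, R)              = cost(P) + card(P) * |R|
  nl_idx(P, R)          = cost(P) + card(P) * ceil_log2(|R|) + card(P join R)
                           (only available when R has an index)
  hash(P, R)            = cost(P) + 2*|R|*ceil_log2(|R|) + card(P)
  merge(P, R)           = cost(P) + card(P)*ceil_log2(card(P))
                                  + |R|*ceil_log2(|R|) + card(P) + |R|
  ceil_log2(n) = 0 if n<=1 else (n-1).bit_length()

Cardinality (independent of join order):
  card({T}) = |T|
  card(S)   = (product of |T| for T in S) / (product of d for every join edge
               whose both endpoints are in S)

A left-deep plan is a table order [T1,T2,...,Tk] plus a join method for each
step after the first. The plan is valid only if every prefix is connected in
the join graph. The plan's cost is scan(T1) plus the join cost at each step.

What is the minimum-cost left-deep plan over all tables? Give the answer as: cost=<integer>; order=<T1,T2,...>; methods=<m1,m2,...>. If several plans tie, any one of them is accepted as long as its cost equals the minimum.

Selinger DP (subsets sized 1..n):
  {B}: scan cost=40, card=40
  {D}: scan cost=150, card=150
  {A}: scan cost=200, card=200
  {C}: scan cost=250, card=250
  {BD}: card=150; try (B,hash)→780, (D,merge)→1670, (B,merge)→1780, (D,hash)→2480, (D,nl)→6040, (B,nl)→6150; best=780 via (B,hash)
  {AD}: card=5000; try (D,hash)→2800, (A,merge)→3300, (D,merge)→3350, (A,hash)→3500, (A,nl_idx)→6350, (A,nl)→30150 …(+1); best=2800 via (D,hash)
  {AC}: card=1000; try (A,nl_idx)→3250, (A,hash)→3700, (C,merge)→4250, (A,merge)→4300, (C,hash)→4400, (C,nl)→50200 …(+1); best=3250 via (A,nl_idx)
  {ABD}: card=5000; try (A,merge)→3930, (A,hash)→4130, (A,nl_idx)→6980, (B,hash)→8280, (A,nl)→30780, (B,merge)→73080 …(+1); best=3930 via (A,merge)
  {ACD}: card=25000; try (D,hash)→6650, (C,hash)→11800, (D,merge)→15600, (C,merge)→75050, (D,nl)→153250, (C,nl)→1252800; best=6650 via (D,hash)
  {ABCD}: card=25000; try (C,hash)→12930, (B,hash)→32130, (C,merge)→76180, (B,merge)→406930, (B,nl)→1006650, (C,nl)→1253930; best=12930 via (C,hash)

cost=12930; order=D,B,A,C; methods=hash,merge,hash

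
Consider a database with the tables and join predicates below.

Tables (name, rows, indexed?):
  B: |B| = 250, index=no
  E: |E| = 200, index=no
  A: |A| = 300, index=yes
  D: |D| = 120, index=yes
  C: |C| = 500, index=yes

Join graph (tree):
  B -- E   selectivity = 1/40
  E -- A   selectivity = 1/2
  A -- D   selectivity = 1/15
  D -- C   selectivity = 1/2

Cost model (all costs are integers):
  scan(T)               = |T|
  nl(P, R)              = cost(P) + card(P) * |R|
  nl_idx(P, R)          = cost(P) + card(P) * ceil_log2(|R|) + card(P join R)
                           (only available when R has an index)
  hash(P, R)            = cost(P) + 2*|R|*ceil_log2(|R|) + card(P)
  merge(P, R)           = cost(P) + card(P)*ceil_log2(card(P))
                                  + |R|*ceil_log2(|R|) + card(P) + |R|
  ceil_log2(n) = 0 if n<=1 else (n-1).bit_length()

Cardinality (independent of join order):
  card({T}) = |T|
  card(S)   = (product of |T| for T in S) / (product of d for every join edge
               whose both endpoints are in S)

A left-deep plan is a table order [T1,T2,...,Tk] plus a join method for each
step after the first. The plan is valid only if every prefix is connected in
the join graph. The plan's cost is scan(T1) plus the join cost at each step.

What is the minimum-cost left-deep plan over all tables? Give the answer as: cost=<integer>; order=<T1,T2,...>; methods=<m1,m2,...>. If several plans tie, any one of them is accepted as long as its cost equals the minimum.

Selinger DP (subsets sized 1..n):
  {B}: scan cost=250, card=250
  {E}: scan cost=200, card=200
  {A}: scan cost=300, card=300
  {D}: scan cost=120, card=120
  {C}: scan cost=500, card=500
  {BE}: card=1250; try (E,hash)→3700, (B,merge)→4250, (E,merge)→4300, (B,hash)→4400, (B,nl)→50200, (E,nl)→50250; best=3700 via (E,hash)
  {AE}: card=30000; try (E,hash)→3800, (A,merge)→5000, (E,merge)→5100, (A,hash)→5800, (A,nl_idx)→32000, (A,nl)→60200 …(+1); best=3800 via (E,hash)
  {AD}: card=2400; try (D,hash)→2280, (A,nl_idx)→3600, (A,merge)→4080, (D,merge)→4260, (D,nl_idx)→4800, (A,hash)→5640 …(+2); best=2280 via (D,hash)
  {CD}: card=30000; try (D,hash)→2680, (C,merge)→6080, (D,merge)→6460, (C,hash)→9240, (C,nl_idx)→31200, (D,nl_idx)→34000 …(+2); best=2680 via (D,hash)
  {ABE}: card=187500; try (A,hash)→10350, (A,merge)→21700, (B,hash)→37800, (A,nl_idx)→202450, (A,nl)→378700, (B,merge)→486050 …(+1); best=10350 via (A,hash)
  {ADE}: card=240000; try (E,hash)→7880, (E,merge)→35280, (D,hash)→35480, (D,nl_idx)→453800, (E,nl)→482280, (D,merge)→484760 …(+1); best=7880 via (E,hash)
  {ACD}: card=600000; try (C,hash)→13680, (A,hash)→38080, (C,merge)→38480, (A,merge)→485680, (C,nl_idx)→623880, (A,nl_idx)→872680 …(+2); best=13680 via (C,hash)
  {ABDE}: card=1500000; try (D,hash)→199530, (B,hash)→251880, (D,nl_idx)→2822850, (D,merge)→3573810, (B,merge)→4570130, (D,nl)→22510350 …(+1); best=199530 via (D,hash)
  {ACDE}: card=60000000; try (C,hash)→256880, (E,hash)→616880, (C,merge)→4572880, (E,merge)→12615480, (C,nl_idx)→62167880, (C,nl)→120007880 …(+1); best=256880 via (C,hash)
  {ABCDE}: card=375000000; try (C,hash)→1708530, (C,merge)→33204530, (B,hash)→60260880, (C,nl_idx)→388699530, (C,nl)→750199530, (B,merge)→1620259130 …(+1); best=1708530 via (C,hash)

cost=1708530; order=B,E,A,D,C; methods=hash,hash,hash,hash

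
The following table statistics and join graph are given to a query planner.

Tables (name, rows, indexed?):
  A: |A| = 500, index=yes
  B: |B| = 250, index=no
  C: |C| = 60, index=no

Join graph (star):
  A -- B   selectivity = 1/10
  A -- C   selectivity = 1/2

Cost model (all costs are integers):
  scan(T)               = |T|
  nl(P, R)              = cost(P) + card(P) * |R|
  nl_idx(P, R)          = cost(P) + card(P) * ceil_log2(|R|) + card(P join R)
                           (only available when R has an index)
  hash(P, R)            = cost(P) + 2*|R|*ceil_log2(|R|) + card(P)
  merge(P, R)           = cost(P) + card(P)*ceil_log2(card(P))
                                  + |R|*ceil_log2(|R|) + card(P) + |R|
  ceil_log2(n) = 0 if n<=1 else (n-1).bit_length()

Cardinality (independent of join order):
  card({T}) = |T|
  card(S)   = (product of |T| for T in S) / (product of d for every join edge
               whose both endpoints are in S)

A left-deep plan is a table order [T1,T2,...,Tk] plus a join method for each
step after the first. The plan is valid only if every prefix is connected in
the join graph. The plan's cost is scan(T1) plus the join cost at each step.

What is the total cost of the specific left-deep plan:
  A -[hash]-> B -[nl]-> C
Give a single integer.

step 1: scan A: cost=500, card=500
step 2: join B via hash
    card(P join B) = 500*250/(10) = 12500
    cost = 500 + 2*250*8 + 500 = 5000
step 3: join C via nl
    card(P join C) = 12500*60/(2) = 375000
    cost = 5000 + 12500*60 = 755000

755000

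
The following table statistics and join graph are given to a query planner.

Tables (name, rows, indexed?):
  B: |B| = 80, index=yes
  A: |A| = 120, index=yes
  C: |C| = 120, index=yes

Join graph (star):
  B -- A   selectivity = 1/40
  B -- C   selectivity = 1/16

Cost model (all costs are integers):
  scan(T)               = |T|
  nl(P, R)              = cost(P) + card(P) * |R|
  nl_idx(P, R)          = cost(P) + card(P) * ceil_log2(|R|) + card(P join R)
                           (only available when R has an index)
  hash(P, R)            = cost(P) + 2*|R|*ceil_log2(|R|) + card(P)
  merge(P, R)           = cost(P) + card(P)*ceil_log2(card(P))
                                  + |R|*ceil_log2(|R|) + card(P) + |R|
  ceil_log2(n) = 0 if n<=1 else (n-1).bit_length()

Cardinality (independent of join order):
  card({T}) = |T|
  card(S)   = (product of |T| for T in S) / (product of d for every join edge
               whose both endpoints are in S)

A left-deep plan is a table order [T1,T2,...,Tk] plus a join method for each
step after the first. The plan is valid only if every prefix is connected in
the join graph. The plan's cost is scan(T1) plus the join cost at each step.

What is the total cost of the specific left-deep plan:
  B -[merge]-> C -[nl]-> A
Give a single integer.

step 1: scan B: cost=80, card=80
step 2: join C via merge
    card(P join C) = 80*120/(16) = 600
    cost = 80 + 80*7 + 120*7 + 80 + 120 = 1680
step 3: join A via nl
    card(P join A) = 600*120/(40) = 1800
    cost = 1680 + 600*120 = 73680

73680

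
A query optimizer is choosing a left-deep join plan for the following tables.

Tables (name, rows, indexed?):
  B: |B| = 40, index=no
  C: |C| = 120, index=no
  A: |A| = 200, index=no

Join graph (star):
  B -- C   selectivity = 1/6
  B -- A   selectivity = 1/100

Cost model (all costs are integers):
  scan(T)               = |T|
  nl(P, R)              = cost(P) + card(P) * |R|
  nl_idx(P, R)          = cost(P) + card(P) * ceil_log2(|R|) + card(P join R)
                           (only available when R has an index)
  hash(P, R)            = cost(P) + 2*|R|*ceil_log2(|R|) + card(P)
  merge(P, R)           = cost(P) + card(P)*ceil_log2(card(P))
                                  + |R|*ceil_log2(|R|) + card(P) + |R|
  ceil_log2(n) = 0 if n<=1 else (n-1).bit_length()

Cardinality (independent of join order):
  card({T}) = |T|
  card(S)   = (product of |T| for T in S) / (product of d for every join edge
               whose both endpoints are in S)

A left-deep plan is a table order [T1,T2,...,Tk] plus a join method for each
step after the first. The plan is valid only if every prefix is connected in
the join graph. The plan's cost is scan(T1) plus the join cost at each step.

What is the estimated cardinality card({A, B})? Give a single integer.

80

Tables in S: A(200), B(40)
Edges inside S: B-A(d=100)
numerator = 200 * 40 = 8000
denominator = 100 = 100
card(S) = 8000 / 100 = 80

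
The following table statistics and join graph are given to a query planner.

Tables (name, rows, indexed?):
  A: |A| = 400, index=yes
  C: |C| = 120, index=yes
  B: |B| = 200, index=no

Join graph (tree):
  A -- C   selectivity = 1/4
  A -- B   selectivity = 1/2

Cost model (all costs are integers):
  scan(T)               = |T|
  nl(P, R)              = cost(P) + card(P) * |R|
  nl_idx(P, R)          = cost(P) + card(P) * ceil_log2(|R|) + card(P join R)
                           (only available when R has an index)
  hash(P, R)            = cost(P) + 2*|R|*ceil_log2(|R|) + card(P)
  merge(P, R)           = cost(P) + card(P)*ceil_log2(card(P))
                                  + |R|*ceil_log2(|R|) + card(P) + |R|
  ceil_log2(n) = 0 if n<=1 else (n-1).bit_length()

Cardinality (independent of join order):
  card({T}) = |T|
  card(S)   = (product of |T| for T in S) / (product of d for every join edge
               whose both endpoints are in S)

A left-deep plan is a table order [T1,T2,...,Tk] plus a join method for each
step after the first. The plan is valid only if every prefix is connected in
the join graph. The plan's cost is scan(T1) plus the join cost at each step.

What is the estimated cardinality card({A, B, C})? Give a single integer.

1200000

Tables in S: A(400), B(200), C(120)
Edges inside S: A-C(d=4), A-B(d=2)
numerator = 400 * 200 * 120 = 9600000
denominator = 4 * 2 = 8
card(S) = 9600000 / 8 = 1200000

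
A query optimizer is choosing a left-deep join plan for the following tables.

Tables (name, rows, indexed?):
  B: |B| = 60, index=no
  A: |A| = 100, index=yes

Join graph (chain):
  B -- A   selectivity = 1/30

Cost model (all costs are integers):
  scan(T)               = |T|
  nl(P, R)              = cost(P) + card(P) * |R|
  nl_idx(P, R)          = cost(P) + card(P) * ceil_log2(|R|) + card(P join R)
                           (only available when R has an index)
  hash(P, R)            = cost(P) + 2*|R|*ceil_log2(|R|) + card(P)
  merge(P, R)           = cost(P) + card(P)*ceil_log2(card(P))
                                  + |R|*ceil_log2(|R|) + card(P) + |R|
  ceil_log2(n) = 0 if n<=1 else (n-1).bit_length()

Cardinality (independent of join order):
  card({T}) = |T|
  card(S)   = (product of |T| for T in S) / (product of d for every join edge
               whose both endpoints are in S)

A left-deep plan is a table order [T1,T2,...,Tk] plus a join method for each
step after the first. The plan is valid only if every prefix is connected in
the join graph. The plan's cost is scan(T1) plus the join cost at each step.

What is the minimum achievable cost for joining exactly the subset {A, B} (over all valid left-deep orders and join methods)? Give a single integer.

680

Selinger DP over subsets of {A,B}:
  {B}: scan cost=60, card=60
  {A}: scan cost=100, card=100
  {AB}: card=200; try (A,nl_idx)→680, (B,hash)→920, (A,merge)→1280, (B,merge)→1320, (A,hash)→1520, (A,nl)→6060 …(+1); best=680 via (A,nl_idx)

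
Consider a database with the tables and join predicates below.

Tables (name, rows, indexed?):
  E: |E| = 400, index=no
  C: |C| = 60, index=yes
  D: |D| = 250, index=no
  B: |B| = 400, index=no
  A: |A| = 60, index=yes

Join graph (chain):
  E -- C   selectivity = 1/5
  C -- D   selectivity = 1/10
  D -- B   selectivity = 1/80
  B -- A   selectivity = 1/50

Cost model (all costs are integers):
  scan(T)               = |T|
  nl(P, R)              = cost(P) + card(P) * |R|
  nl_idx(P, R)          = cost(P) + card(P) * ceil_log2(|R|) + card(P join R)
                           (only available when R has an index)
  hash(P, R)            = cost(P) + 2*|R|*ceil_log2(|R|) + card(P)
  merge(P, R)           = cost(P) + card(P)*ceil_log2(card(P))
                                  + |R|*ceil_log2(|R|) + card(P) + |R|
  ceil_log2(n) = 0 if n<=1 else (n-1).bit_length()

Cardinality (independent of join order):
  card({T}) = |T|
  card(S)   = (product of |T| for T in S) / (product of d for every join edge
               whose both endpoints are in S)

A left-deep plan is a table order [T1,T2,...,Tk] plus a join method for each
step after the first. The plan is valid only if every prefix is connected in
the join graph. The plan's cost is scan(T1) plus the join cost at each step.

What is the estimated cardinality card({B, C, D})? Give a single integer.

7500

Tables in S: B(400), C(60), D(250)
Edges inside S: C-D(d=10), D-B(d=80)
numerator = 400 * 60 * 250 = 6000000
denominator = 10 * 80 = 800
card(S) = 6000000 / 800 = 7500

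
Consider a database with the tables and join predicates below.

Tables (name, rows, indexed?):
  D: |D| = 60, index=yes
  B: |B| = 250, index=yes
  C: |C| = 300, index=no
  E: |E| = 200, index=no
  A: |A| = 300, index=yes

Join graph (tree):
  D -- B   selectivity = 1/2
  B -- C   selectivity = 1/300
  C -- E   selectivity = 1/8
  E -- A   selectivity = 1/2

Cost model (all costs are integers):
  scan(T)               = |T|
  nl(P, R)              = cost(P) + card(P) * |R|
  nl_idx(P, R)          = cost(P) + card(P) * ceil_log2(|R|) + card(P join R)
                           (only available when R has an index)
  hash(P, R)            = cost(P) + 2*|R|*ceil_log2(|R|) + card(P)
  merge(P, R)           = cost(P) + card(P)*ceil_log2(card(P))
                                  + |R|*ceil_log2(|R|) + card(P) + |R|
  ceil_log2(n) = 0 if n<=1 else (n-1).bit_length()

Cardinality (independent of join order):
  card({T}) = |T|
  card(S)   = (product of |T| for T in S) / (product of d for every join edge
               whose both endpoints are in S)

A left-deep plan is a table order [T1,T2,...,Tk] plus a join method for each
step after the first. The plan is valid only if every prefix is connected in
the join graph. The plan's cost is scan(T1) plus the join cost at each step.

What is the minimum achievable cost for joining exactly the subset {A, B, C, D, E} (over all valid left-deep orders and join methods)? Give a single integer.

206270

Selinger DP over subsets of {A,B,C,D,E}:
  {D}: scan cost=60, card=60
  {B}: scan cost=250, card=250
  {C}: scan cost=300, card=300
  {E}: scan cost=200, card=200
  {A}: scan cost=300, card=300
  {BD}: card=7500; try (D,hash)→1220, (B,merge)→2730, (D,merge)→2920, (B,hash)→4120, (B,nl_idx)→8040, (D,nl_idx)→9250 …(+2); best=1220 via (D,hash)
  {BC}: card=250; try (B,nl_idx)→2950, (B,hash)→4600, (C,merge)→5500, (B,merge)→5550, (C,hash)→5900, (C,nl)→75250 …(+1); best=2950 via (B,nl_idx)
  {CE}: card=7500; try (E,hash)→3800, (C,merge)→5000, (E,merge)→5100, (C,hash)→5800, (C,nl)→60200, (E,nl)→60300; best=3800 via (E,hash)
  {AE}: card=30000; try (E,hash)→3800, (A,merge)→5000, (E,merge)→5100, (A,hash)→5800, (A,nl_idx)→32000, (A,nl)→60200 …(+1); best=3800 via (E,hash)
  {BCD}: card=7500; try (D,hash)→3920, (D,merge)→5620, (D,nl_idx)→11950, (C,hash)→14120, (D,nl)→17950, (C,merge)→109220 …(+1); best=3920 via (D,hash)
  {BCE}: card=6250; try (E,hash)→6400, (E,merge)→7000, (B,hash)→15300, (E,nl)→52950, (B,nl_idx)→70050, (B,merge)→111050 …(+1); best=6400 via (E,hash)
  {ACE}: card=1125000; try (A,hash)→16700, (C,hash)→39200, (A,merge)→111800, (C,merge)→486800, (A,nl_idx)→1196300, (A,nl)→2253800 …(+1); best=16700 via (A,hash)
  {BCDE}: card=187500; try (D,hash)→13370, (E,hash)→14620, (D,merge)→94320, (E,merge)→110720, (D,nl_idx)→231400, (D,nl)→381400 …(+1); best=13370 via (D,hash)
  {ABCE}: card=937500; try (A,hash)→18050, (A,merge)→96900, (A,nl_idx)→1000150, (B,hash)→1145700, (A,nl)→1881400, (B,nl_idx)→9954200 …(+2); best=18050 via (A,hash)
  {ABCDE}: card=28125000; try (A,hash)→206270, (D,hash)→956270, (A,merge)→3578870, (D,merge)→19705970, (A,nl_idx)→29825870, (D,nl_idx)→33768050 …(+2); best=206270 via (A,hash)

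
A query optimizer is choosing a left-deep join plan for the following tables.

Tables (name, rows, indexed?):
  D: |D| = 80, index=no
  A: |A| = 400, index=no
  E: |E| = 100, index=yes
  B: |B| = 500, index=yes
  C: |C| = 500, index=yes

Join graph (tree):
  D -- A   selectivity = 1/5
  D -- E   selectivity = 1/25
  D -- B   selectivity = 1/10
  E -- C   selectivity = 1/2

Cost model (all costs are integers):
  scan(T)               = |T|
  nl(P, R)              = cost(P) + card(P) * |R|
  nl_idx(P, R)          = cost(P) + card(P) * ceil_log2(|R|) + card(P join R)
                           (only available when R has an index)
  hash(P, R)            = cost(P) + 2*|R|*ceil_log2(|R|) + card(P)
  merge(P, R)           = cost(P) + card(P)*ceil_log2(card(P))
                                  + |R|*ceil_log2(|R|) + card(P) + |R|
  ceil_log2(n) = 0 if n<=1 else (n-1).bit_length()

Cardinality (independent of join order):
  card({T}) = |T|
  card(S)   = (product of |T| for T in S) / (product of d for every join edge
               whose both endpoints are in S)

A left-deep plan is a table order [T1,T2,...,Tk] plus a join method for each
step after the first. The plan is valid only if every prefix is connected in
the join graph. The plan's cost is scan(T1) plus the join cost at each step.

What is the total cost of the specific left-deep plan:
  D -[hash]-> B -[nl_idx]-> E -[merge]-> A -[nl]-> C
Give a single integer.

640297160

step 1: scan D: cost=80, card=80
step 2: join B via hash
    card(P join B) = 80*500/(10) = 4000
    cost = 80 + 2*500*9 + 80 = 9160
step 3: join E via nl_idx
    card(P join E) = 4000*100/(25) = 16000
    cost = 9160 + 4000*7 + 16000 = 53160
step 4: join A via merge
    card(P join A) = 16000*400/(5) = 1280000
    cost = 53160 + 16000*14 + 400*9 + 16000 + 400 = 297160
step 5: join C via nl
    card(P join C) = 1280000*500/(2) = 320000000
    cost = 297160 + 1280000*500 = 640297160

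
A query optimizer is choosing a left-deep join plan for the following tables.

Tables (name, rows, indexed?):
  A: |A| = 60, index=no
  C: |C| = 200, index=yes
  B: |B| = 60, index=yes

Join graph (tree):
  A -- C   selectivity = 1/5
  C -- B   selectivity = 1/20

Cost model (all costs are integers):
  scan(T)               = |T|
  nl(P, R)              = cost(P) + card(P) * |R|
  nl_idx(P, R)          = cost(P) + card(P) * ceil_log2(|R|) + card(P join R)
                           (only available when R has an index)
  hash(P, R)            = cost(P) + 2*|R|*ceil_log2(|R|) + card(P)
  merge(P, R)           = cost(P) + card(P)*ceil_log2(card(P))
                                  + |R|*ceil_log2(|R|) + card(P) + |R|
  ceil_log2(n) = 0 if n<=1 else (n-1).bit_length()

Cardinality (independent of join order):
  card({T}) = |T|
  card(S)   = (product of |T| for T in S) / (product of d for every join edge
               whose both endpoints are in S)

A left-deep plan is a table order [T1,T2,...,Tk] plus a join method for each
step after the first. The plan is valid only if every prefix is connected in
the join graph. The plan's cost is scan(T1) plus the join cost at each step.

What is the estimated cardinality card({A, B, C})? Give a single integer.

Tables in S: A(60), B(60), C(200)
Edges inside S: A-C(d=5), C-B(d=20)
numerator = 60 * 60 * 200 = 720000
denominator = 5 * 20 = 100
card(S) = 720000 / 100 = 7200

7200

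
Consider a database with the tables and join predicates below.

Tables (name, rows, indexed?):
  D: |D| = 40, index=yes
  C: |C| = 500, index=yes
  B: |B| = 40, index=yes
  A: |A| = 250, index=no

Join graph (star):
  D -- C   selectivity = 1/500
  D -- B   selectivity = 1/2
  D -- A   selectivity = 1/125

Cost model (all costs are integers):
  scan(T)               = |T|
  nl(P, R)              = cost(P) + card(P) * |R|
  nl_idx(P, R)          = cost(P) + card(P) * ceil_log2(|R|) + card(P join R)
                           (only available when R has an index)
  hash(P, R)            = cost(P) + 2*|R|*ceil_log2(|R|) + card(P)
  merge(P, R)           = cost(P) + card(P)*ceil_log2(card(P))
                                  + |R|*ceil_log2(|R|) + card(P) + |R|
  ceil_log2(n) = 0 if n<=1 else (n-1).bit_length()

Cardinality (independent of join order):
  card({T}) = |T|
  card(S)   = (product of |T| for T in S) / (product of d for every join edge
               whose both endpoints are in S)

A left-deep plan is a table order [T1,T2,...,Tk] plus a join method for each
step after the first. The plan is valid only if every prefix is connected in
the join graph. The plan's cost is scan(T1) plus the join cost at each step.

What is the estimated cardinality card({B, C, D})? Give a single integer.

800

Tables in S: B(40), C(500), D(40)
Edges inside S: D-C(d=500), D-B(d=2)
numerator = 40 * 500 * 40 = 800000
denominator = 500 * 2 = 1000
card(S) = 800000 / 1000 = 800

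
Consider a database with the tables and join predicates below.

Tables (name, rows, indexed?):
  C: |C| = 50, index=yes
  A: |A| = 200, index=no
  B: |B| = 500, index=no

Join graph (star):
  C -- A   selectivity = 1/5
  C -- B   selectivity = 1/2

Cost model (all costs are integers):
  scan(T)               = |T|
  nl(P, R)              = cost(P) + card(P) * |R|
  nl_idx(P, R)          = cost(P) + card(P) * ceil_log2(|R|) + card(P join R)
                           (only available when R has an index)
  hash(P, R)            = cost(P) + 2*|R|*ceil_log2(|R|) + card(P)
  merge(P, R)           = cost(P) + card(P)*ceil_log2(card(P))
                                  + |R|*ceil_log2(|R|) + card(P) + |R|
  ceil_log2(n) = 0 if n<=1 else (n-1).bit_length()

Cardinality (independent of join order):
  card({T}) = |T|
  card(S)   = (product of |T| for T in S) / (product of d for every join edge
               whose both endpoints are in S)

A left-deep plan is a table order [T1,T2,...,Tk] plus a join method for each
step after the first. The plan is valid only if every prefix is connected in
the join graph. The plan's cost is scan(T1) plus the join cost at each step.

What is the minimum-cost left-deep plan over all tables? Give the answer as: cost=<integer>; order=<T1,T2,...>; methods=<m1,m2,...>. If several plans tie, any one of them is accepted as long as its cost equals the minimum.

cost=12000; order=A,C,B; methods=hash,hash

Selinger DP (subsets sized 1..n):
  {C}: scan cost=50, card=50
  {A}: scan cost=200, card=200
  {B}: scan cost=500, card=500
  {AC}: card=2000; try (C,hash)→1000, (A,merge)→2200, (C,merge)→2350, (A,hash)→3300, (C,nl_idx)→3400, (A,nl)→10050 …(+1); best=1000 via (C,hash)
  {BC}: card=12500; try (C,hash)→1600, (B,merge)→5400, (C,merge)→5850, (B,hash)→9100, (C,nl_idx)→16000, (B,nl)→25050 …(+1); best=1600 via (C,hash)
  {ABC}: card=500000; try (B,hash)→12000, (A,hash)→17300, (B,merge)→30000, (A,merge)→190900, (B,nl)→1001000, (A,nl)→2501600; best=12000 via (B,hash)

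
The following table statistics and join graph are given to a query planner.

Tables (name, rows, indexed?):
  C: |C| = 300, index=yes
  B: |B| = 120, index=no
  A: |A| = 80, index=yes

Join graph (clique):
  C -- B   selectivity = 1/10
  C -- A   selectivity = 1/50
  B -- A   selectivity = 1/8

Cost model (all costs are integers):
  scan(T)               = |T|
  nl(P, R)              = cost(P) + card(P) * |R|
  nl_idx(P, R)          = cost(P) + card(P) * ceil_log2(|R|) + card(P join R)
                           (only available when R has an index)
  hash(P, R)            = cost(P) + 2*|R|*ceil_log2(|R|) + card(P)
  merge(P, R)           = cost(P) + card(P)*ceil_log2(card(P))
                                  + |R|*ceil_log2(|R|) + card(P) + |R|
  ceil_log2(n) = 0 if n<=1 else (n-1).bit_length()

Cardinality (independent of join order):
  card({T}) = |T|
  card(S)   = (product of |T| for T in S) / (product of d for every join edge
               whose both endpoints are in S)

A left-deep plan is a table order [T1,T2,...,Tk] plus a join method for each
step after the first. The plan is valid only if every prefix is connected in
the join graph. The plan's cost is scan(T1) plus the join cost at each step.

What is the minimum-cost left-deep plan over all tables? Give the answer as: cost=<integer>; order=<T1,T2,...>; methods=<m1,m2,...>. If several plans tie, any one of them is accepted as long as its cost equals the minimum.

cost=3440; order=A,C,B; methods=nl_idx,hash

Selinger DP (subsets sized 1..n):
  {C}: scan cost=300, card=300
  {B}: scan cost=120, card=120
  {A}: scan cost=80, card=80
  {BC}: card=3600; try (B,hash)→2280, (C,merge)→4080, (B,merge)→4260, (C,nl_idx)→4800, (C,hash)→5640, (C,nl)→36120 …(+1); best=2280 via (B,hash)
  {AC}: card=480; try (C,nl_idx)→1280, (A,hash)→1720, (A,nl_idx)→2880, (C,merge)→3720, (A,merge)→3940, (C,hash)→5560 …(+2); best=1280 via (C,nl_idx)
  {AB}: card=1200; try (A,hash)→1360, (B,merge)→1680, (A,merge)→1720, (B,hash)→1840, (A,nl_idx)→2160, (B,nl)→9680 …(+1); best=1360 via (A,hash)
  {ABC}: card=720; try (B,hash)→3440, (A,hash)→7000, (B,merge)→7040, (C,hash)→7960, (C,nl_idx)→12880, (C,merge)→18760 …(+5); best=3440 via (B,hash)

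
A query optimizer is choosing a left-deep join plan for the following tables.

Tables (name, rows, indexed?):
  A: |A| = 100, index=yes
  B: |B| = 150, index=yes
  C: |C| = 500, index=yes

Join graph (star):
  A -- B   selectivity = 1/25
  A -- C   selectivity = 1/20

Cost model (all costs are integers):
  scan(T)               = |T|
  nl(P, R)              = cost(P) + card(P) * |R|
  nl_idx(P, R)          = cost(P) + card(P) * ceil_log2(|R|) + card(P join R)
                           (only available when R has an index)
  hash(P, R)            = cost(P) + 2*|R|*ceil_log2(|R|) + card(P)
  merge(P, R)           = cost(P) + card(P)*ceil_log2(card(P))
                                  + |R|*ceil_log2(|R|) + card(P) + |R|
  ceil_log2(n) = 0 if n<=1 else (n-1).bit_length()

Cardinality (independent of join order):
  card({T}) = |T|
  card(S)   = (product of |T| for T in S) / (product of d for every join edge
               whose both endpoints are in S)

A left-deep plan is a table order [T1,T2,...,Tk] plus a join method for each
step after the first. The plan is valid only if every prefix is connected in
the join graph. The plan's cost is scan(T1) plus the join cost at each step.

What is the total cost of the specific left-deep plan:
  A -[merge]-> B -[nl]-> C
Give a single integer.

302250

step 1: scan A: cost=100, card=100
step 2: join B via merge
    card(P join B) = 100*150/(25) = 600
    cost = 100 + 100*7 + 150*8 + 100 + 150 = 2250
step 3: join C via nl
    card(P join C) = 600*500/(20) = 15000
    cost = 2250 + 600*500 = 302250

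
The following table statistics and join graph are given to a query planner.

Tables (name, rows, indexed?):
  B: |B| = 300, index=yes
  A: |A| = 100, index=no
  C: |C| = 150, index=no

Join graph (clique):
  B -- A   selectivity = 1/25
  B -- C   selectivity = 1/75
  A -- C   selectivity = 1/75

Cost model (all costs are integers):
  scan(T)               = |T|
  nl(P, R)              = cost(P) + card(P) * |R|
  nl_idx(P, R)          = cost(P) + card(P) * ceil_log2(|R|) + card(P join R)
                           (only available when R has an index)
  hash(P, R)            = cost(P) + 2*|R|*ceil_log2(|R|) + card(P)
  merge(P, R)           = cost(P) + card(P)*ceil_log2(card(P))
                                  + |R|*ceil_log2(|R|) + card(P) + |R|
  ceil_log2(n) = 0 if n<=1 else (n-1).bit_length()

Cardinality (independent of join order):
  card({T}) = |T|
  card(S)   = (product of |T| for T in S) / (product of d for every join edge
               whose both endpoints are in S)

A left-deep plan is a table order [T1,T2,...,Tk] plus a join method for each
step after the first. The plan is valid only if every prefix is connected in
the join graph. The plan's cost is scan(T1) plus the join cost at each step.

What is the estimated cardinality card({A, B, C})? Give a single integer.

Tables in S: A(100), B(300), C(150)
Edges inside S: B-A(d=25), B-C(d=75), A-C(d=75)
numerator = 100 * 300 * 150 = 4500000
denominator = 25 * 75 * 75 = 140625
card(S) = 4500000 / 140625 = 32

32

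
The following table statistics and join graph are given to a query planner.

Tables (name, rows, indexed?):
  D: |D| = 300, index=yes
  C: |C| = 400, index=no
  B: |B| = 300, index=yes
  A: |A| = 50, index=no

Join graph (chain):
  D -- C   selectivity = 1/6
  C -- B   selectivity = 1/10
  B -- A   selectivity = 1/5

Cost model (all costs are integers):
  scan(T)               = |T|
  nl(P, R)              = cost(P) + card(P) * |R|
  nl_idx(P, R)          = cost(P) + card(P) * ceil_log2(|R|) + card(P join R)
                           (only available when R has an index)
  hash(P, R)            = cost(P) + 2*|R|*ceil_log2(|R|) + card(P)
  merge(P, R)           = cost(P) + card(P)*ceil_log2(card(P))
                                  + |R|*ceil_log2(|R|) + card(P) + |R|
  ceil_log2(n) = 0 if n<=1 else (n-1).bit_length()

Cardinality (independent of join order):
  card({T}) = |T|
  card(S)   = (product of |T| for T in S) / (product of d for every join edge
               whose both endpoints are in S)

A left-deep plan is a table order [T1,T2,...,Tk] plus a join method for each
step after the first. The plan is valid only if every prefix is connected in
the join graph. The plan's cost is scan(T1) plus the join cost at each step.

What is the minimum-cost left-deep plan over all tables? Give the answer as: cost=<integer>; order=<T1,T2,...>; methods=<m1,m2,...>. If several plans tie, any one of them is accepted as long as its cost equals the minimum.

Selinger DP (subsets sized 1..n):
  {D}: scan cost=300, card=300
  {C}: scan cost=400, card=400
  {B}: scan cost=300, card=300
  {A}: scan cost=50, card=50
  {CD}: card=20000; try (D,hash)→6200, (C,merge)→7300, (D,merge)→7400, (C,hash)→7800, (D,nl_idx)→24000, (C,nl)→120300 …(+1); best=6200 via (D,hash)
  {BC}: card=12000; try (B,hash)→6200, (C,merge)→7300, (B,merge)→7400, (C,hash)→7800, (B,nl_idx)→16000, (C,nl)→120300 …(+1); best=6200 via (B,hash)
  {AB}: card=3000; try (A,hash)→1200, (B,merge)→3400, (B,nl_idx)→3500, (A,merge)→3650, (B,hash)→5500, (B,nl)→15050 …(+1); best=1200 via (A,hash)
  {BCD}: card=600000; try (D,hash)→23600, (B,hash)→31600, (D,merge)→189200, (B,merge)→329200, (D,nl_idx)→714200, (B,nl_idx)→786200 …(+2); best=23600 via (D,hash)
  {ABC}: card=120000; try (C,hash)→11400, (A,hash)→18800, (C,merge)→44200, (A,merge)→186550, (A,nl)→606200, (C,nl)→1201200; best=11400 via (C,hash)
  {ABCD}: card=6000000; try (D,hash)→136800, (A,hash)→624200, (D,merge)→2174400, (D,nl_idx)→7091400, (A,merge)→12623950, (A,nl)→30023600 …(+1); best=136800 via (D,hash)

cost=136800; order=B,A,C,D; methods=hash,hash,hash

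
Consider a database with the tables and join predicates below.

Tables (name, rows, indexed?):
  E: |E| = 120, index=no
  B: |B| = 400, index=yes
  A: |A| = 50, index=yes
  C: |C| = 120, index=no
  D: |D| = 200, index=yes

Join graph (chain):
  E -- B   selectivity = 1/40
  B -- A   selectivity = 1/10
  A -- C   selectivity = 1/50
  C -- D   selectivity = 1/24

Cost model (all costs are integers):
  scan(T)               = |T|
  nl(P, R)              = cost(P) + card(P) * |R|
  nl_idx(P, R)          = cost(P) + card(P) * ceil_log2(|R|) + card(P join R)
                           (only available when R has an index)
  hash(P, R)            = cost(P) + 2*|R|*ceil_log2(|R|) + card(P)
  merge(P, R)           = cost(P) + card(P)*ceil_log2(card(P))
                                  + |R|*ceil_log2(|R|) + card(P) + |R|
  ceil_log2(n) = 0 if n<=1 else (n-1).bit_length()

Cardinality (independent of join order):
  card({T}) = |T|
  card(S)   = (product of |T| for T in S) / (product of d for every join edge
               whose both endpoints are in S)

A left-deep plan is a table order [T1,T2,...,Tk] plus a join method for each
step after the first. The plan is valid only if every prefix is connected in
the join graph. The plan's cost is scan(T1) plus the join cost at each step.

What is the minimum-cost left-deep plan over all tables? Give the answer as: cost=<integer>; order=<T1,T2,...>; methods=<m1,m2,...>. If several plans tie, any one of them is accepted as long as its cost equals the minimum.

Selinger DP (subsets sized 1..n):
  {E}: scan cost=120, card=120
  {B}: scan cost=400, card=400
  {A}: scan cost=50, card=50
  {C}: scan cost=120, card=120
  {D}: scan cost=200, card=200
  {BE}: card=1200; try (B,nl_idx)→2400, (E,hash)→2480, (B,merge)→5080, (E,merge)→5360, (B,hash)→7440, (B,nl)→48120 …(+1); best=2400 via (B,nl_idx)
  {AB}: card=2000; try (A,hash)→1400, (B,nl_idx)→2500, (B,merge)→4400, (A,merge)→4750, (A,nl_idx)→4800, (B,hash)→7300 …(+2); best=1400 via (A,hash)
  {AC}: card=120; try (A,hash)→840, (A,nl_idx)→960, (C,merge)→1360, (A,merge)→1430, (C,hash)→1780, (C,nl)→6050 …(+1); best=840 via (A,hash)
  {CD}: card=1000; try (D,nl_idx)→2080, (C,hash)→2080, (D,merge)→2880, (C,merge)→2960, (D,hash)→3440, (D,nl)→24120 …(+1); best=2080 via (D,nl_idx)
  {ABE}: card=6000; try (A,hash)→4200, (E,hash)→5080, (A,nl_idx)→15600, (A,merge)→17150, (E,merge)→26360, (A,nl)→62400 …(+1); best=4200 via (A,hash)
  {ABC}: card=4800; try (C,hash)→5080, (B,merge)→5800, (B,nl_idx)→6720, (B,hash)→8160, (C,merge)→26360, (B,nl)→48840 …(+1); best=5080 via (C,hash)
  {ACD}: card=1000; try (D,nl_idx)→2800, (D,merge)→3600, (A,hash)→3680, (D,hash)→4160, (A,nl_idx)→9080, (A,merge)→13430 …(+2); best=2800 via (D,nl_idx)
  {ABCE}: card=14400; try (E,hash)→11560, (C,hash)→11880, (E,merge)→73240, (C,merge)→89160, (E,nl)→581080, (C,nl)→724200; best=11560 via (E,hash)
  {ABCD}: card=40000; try (B,hash)→11000, (D,hash)→13080, (B,merge)→17800, (B,nl_idx)→51800, (D,merge)→74080, (D,nl_idx)→83480 …(+2); best=11000 via (B,hash)
  {ABCDE}: card=120000; try (D,hash)→29160, (E,hash)→52680, (D,merge)→229360, (D,nl_idx)→246760, (E,merge)→691960, (D,nl)→2891560 …(+1); best=29160 via (D,hash)

cost=29160; order=B,A,C,E,D; methods=hash,hash,hash,hash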